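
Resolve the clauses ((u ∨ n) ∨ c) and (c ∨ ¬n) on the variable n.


The clauses contain complementary literals n and ¬n.
Resolution eliminates this pair and disjoins the remaining literals (merging duplicates).

(u ∨ c)


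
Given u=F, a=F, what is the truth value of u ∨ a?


Disjunction is false only when both operands are false.
Substitute: u=F, a=F.
F ∨ F evaluates to F.

F


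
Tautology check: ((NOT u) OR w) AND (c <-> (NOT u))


Build the truth table over {c, u, w}:
c | u | w | φ
-------------
F | F | F | F
T | F | F | T
F | T | F | F
T | T | F | F
F | F | T | F
T | F | T | T
F | T | T | T
T | T | T | F
Counterexample at row 1: with c=F, u=F, w=F, the formula is F.

No, it is not a tautology.


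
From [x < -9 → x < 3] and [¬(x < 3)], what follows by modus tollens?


Modus tollens: from (P → Q) and ¬Q, infer ¬P.
Q = 'x < 3' is denied; since P → Q, P must also fail.

Not (x < -9).


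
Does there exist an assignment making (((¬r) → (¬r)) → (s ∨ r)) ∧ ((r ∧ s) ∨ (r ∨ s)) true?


Search for a satisfying assignment over {r, s}.
Try r=T, s=F: the formula evaluates to T.
A satisfying assignment exists.

Satisfiable.


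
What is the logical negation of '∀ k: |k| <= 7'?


¬(∀ x: φ) = ∃ x: ¬φ, and ¬(∃ x: φ) = ∀ x: ¬φ.
Apply to the universal statement.

∃ k: ¬(|k| <= 7)


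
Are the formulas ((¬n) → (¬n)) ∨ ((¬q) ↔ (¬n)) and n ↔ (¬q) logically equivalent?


Compare truth tables:
n | q | φ | ψ
-------------
F | F | T | F
T | F | T | T
F | T | T | T
T | T | T | F
They differ at row 1 (n=F, q=F): φ=T but ψ=F.

No, they are not logically equivalent.


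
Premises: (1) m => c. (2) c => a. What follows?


Hypothetical syllogism: from (P → Q) and (Q → R), infer (P → R).
Chain the two implications through the shared middle term 'c'.

m => a


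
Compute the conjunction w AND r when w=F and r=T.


Conjunction is true only when both operands are true.
Substitute: w=F, r=T.
F AND T evaluates to F.

F


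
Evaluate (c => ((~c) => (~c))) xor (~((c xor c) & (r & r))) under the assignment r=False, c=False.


Substitute r=False, c=False:
~c = True
~c = True
(~c) => (~c) = True => True = True
c => ((~c) => (~c)) = False => True = True
c xor c = False xor False = False
r & r = False & False = False
(c xor c) & (r & r) = False & False = False
~((c xor c) & (r & r)) = True
(c => ((~c) => (~c))) xor (~((c xor c) & (r & r))) = True xor True = False

False


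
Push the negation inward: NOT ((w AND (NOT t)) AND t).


De Morgan: the negation of a conjunction is the disjunction of the negations.
Distribute NOT across AND, flipping it to OR, and negate each literal.

((NOT w) OR t) OR (NOT t)


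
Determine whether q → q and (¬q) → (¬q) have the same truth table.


Compare truth tables:
q | φ | ψ
---------
F | T | T
T | T | T
The columns φ and ψ agree on every row.

Yes, they are logically equivalent.


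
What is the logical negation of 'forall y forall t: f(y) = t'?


Negation flips each quantifier (∀↔∃) and negates the inner predicate.
¬(forall y forall t: φ) = exists y exists t: ¬φ.

exists y exists t: ~(f(y) = t)


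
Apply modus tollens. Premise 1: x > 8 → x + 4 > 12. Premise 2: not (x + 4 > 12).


Modus tollens: from (P → Q) and ¬Q, infer ¬P.
Q = 'x + 4 > 12' is denied; since P → Q, P must also fail.

Not (x > 8).


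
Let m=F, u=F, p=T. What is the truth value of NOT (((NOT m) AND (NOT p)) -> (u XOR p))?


Substitute m=F, u=F, p=T:
NOT m = T
NOT p = F
(NOT m) AND (NOT p) = T AND F = F
u XOR p = F XOR T = T
((NOT m) AND (NOT p)) -> (u XOR p) = F -> T = T
NOT (((NOT m) AND (NOT p)) -> (u XOR p)) = F

F


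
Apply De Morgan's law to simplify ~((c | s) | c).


De Morgan: the negation of a disjunction is the conjunction of the negations.
Distribute ~ across |, flipping it to &, and negate each literal.

((~c) & (~s)) & (~c)


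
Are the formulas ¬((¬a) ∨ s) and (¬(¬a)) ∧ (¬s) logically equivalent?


Compare truth tables:
a | s | φ | ψ
-------------
F | F | F | F
T | F | T | T
F | T | F | F
T | T | F | F
The columns φ and ψ agree on every row.

Yes, they are logically equivalent.


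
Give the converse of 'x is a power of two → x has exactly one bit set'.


The converse of (P → Q) is (Q → P). It is not in general equivalent to the original.
Here P = 'x is a power of two' and Q = 'x has exactly one bit set'.

If x has exactly one bit set, then x is a power of two.


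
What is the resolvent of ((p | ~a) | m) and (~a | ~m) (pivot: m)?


The clauses contain complementary literals m and ~m.
Resolution eliminates this pair and disjoins the remaining literals (merging duplicates).

(~a | p)


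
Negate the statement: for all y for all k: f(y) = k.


Negation flips each quantifier (∀↔∃) and negates the inner predicate.
¬(for all y for all k: φ) = there exists y there exists k: ¬φ.

there exists y there exists k: NOT(f(y) = k)


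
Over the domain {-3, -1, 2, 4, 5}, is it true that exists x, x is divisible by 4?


Evaluate the predicate on each element: -3:False, -1:False, 2:False, 4:True, 5:False.
Witness x = 4 satisfies the predicate.

True


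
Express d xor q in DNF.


Step 1: d ⊕ q is true exactly when they disagree: (d ∧ ¬q) ∨ (¬d ∧ q).

(d & (~q)) | ((~d) & q)


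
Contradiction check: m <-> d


Truth table over {d, m}:
d | m | φ
---------
F | F | T
T | F | F
F | T | F
T | T | T
Satisfying assignment at row 1: d=F, m=F gives T.

No, it is not a contradiction.


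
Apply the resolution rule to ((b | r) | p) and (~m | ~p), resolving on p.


The clauses contain complementary literals p and ~p.
Resolution eliminates this pair and disjoins the remaining literals (merging duplicates).

((b | r) | ~m)


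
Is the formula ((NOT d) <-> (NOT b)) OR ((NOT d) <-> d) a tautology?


Build the truth table over {b, d}:
b | d | φ
---------
F | F | T
T | F | F
F | T | F
T | T | T
Counterexample at row 2: with b=T, d=F, the formula is F.

No, it is not a tautology.


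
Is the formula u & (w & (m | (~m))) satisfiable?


Search for a satisfying assignment over {m, u, w}.
Try m=False, u=True, w=True: the formula evaluates to True.
A satisfying assignment exists.

Satisfiable.


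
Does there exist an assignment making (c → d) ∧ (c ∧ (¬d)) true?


Check all 4 assignments over {c, d}:
c | d | φ
---------
F | F | F
T | F | F
F | T | F
T | T | F
No assignment makes the formula true.

Unsatisfiable.


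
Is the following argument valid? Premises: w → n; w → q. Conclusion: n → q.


This is (no valid rule). There exist truth assignments where the premises are all true but the conclusion is false.

Invalid.


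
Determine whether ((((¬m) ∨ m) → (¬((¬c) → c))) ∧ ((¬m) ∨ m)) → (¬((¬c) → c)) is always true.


Build the truth table over {c, m}:
c | m | φ
---------
F | F | T
T | F | T
F | T | T
T | T | T
Every row evaluates to true.

Yes, it is a tautology.


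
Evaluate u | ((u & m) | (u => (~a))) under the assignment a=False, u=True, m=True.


Substitute a=False, u=True, m=True:
u & m = True & True = True
~a = True
u => (~a) = True => True = True
(u & m) | (u => (~a)) = True | True = True
u | ((u & m) | (u => (~a))) = True | True = True

True


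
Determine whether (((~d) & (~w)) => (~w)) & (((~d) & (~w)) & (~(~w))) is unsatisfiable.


Truth table over {d, w}:
d | w | φ
---------
False | False | False
True | False | False
False | True | False
True | True | False
Every row is false.

Yes, it is a contradiction.


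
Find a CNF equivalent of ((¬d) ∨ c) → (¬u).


Step 1: Rewrite as ¬((¬d) ∨ c) ∨ (¬u) = (¬(¬d) ∧ ¬c) ∨ (¬u).
Step 2: Distribute ∨ over ∧.
Step 3: Eliminate any double negations (¬¬X = X).

(d ∨ (¬u)) ∧ ((¬c) ∨ (¬u))


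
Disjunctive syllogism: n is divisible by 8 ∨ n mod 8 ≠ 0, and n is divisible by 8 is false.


Disjunctive syllogism: from (P ∨ Q) and ¬P, infer Q.
One disjunct, 'n is divisible by 8', is ruled out; the other must hold.

n mod 8 ≠ 0


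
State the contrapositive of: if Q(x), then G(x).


The contrapositive of (P → Q) is (¬Q → ¬P); it is logically equivalent to the original.
Here P = 'Q(x)' and Q = 'G(x)'.

If not (G(x)), then not (Q(x)).


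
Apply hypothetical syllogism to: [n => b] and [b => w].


Hypothetical syllogism: from (P → Q) and (Q → R), infer (P → R).
Chain the two implications through the shared middle term 'b'.

n => w


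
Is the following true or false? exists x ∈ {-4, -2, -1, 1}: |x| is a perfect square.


Evaluate the predicate on each element: -4:True, -2:False, -1:True, 1:True.
Witness x = -4 satisfies the predicate.

True


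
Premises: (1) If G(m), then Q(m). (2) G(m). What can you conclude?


Modus ponens: from (P → Q) and P, infer Q.
P = 'G(m)' is asserted, and P → Q holds, so Q follows.

Q(m).


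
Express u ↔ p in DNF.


Step 1: u ↔ p is true exactly when both agree: (u ∧ p) ∨ (¬u ∧ ¬p).

(u ∧ p) ∨ ((¬u) ∧ (¬p))


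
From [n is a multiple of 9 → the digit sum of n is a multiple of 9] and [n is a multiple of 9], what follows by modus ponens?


Modus ponens: from (P → Q) and P, infer Q.
P = 'n is a multiple of 9' is asserted, and P → Q holds, so Q follows.

the digit sum of n is a multiple of 9.


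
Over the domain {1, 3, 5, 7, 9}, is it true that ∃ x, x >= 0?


Evaluate the predicate on each element: 1:T, 3:T, 5:T, 7:T, 9:T.
Witness x = 1 satisfies the predicate.

T


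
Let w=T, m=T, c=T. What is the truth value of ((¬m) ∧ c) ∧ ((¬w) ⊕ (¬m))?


Substitute w=T, m=T, c=T:
¬m = F
(¬m) ∧ c = F ∧ T = F
¬w = F
¬m = F
(¬w) ⊕ (¬m) = F ⊕ F = F
((¬m) ∧ c) ∧ ((¬w) ⊕ (¬m)) = F ∧ F = F

F


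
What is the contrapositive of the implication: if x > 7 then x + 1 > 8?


The contrapositive of (P → Q) is (¬Q → ¬P); it is logically equivalent to the original.
Here P = 'x > 7' and Q = 'x + 1 > 8'.

If not (x + 1 > 8), then not (x > 7).


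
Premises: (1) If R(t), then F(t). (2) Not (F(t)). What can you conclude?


Modus tollens: from (P → Q) and ¬Q, infer ¬P.
Q = 'F(t)' is denied; since P → Q, P must also fail.

Not (R(t)).


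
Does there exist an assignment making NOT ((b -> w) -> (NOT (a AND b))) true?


Search for a satisfying assignment over {a, b, w}.
Try a=T, b=T, w=T: the formula evaluates to T.
A satisfying assignment exists.

Satisfiable.


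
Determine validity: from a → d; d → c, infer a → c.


This matches the form of hypothetical syllogism: the conclusion follows in every model of the premises.

Valid.


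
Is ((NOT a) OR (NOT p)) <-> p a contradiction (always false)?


Truth table over {a, p}:
a | p | φ
---------
F | F | F
T | F | F
F | T | T
T | T | F
Satisfying assignment at row 3: a=F, p=T gives T.

No, it is not a contradiction.


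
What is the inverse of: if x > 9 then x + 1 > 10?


The inverse of (P → Q) is (¬P → ¬Q). It is equivalent to the converse, not to the original.
Here P = 'x > 9' and Q = 'x + 1 > 10'.

If not (x > 9), then not (x + 1 > 10).


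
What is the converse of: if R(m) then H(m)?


The converse of (P → Q) is (Q → P). It is not in general equivalent to the original.
Here P = 'R(m)' and Q = 'H(m)'.

If H(m), then R(m).


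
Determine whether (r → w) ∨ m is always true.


Build the truth table over {m, r, w}:
m | r | w | φ
-------------
F | F | F | T
T | F | F | T
F | T | F | F
T | T | F | T
F | F | T | T
T | F | T | T
F | T | T | T
T | T | T | T
Counterexample at row 3: with m=F, r=T, w=F, the formula is F.

No, it is not a tautology.


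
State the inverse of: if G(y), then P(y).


The inverse of (P → Q) is (¬P → ¬Q). It is equivalent to the converse, not to the original.
Here P = 'G(y)' and Q = 'P(y)'.

If not (G(y)), then not (P(y)).


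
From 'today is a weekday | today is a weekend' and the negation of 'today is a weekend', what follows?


Disjunctive syllogism: from (P ∨ Q) and ¬P, infer Q.
One disjunct, 'today is a weekend', is ruled out; the other must hold.

today is a weekday


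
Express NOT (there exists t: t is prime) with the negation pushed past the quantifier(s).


¬(for all x: φ) = there exists x: ¬φ, and ¬(there exists x: φ) = for all x: ¬φ.
Apply to the existential statement.

for all t: NOT(t is prime)


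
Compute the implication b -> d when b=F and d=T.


Implication is false only when antecedent is true and consequent is false.
Substitute: b=F, d=T.
F -> T evaluates to T.

T


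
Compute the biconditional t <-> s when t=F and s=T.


Biconditional is true when both operands have the same truth value.
Substitute: t=F, s=T.
F <-> T evaluates to F.

F


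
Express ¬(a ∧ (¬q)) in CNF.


Step 1: Apply De Morgan: ¬(a ∧ (¬q)) = ¬a ∨ ¬(¬q).
Step 2: Eliminate any double negations (¬¬X = X).

(¬a) ∨ q


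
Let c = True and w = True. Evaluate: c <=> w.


Biconditional is true when both operands have the same truth value.
Substitute: c=True, w=True.
True <=> True evaluates to True.

True


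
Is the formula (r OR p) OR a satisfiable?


Search for a satisfying assignment over {a, p, r}.
Try a=T, p=F, r=F: the formula evaluates to T.
A satisfying assignment exists.

Satisfiable.


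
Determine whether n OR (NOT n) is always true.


Build the truth table over {n}:
n | φ
-----
F | T
T | T
Every row evaluates to true.

Yes, it is a tautology.


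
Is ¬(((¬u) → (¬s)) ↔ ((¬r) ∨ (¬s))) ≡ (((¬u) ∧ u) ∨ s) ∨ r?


Compare truth tables:
r | s | u | φ | ψ
-----------------
F | F | F | F | F
T | F | F | F | T
F | T | F | T | T
T | T | F | F | T
F | F | T | F | F
T | F | T | F | T
F | T | T | F | T
T | T | T | T | T
They differ at row 2 (r=T, s=F, u=F): φ=F but ψ=T.

No, they are not logically equivalent.


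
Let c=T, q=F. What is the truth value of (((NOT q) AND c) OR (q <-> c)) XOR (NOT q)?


Substitute c=T, q=F:
NOT q = T
(NOT q) AND c = T AND T = T
q <-> c = F <-> T = F
((NOT q) AND c) OR (q <-> c) = T OR F = T
NOT q = T
(((NOT q) AND c) OR (q <-> c)) XOR (NOT q) = T XOR T = F

F


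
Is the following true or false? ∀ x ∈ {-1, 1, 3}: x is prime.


Evaluate the predicate on each element: -1:F, 1:F, 3:T.
Counterexample x = -1 fails the predicate.

F


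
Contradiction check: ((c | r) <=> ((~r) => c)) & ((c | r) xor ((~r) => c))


Truth table over {c, r}:
c | r | φ
---------
False | False | False
True | False | False
False | True | False
True | True | False
Every row is false.

Yes, it is a contradiction.


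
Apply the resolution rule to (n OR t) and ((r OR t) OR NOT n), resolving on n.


The clauses contain complementary literals n and NOTn.
Resolution eliminates this pair and disjoins the remaining literals (merging duplicates).

(t OR r)


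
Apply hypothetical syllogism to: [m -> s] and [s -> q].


Hypothetical syllogism: from (P → Q) and (Q → R), infer (P → R).
Chain the two implications through the shared middle term 's'.

m -> q


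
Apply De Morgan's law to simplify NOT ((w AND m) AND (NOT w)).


De Morgan: the negation of a conjunction is the disjunction of the negations.
Distribute NOT across AND, flipping it to OR, and negate each literal.

((NOT w) OR (NOT m)) OR w


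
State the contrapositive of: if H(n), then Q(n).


The contrapositive of (P → Q) is (¬Q → ¬P); it is logically equivalent to the original.
Here P = 'H(n)' and Q = 'Q(n)'.

If not (Q(n)), then not (H(n)).


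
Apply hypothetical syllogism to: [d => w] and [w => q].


Hypothetical syllogism: from (P → Q) and (Q → R), infer (P → R).
Chain the two implications through the shared middle term 'w'.

d => q


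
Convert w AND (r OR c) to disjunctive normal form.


Step 1: Distribute ∧ over ∨: w ∧ (r ∨ c) = (w ∧ r) ∨ (w ∧ c).

(w AND r) OR (w AND c)


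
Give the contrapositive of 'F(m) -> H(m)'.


The contrapositive of (P → Q) is (¬Q → ¬P); it is logically equivalent to the original.
Here P = 'F(m)' and Q = 'H(m)'.

If not (H(m)), then not (F(m)).


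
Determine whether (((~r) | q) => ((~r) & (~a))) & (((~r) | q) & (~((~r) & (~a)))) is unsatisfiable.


Truth table over {a, q, r}:
a | q | r | φ
-------------
False | False | False | False
True | False | False | False
False | True | False | False
True | True | False | False
False | False | True | False
True | False | True | False
False | True | True | False
True | True | True | False
Every row is false.

Yes, it is a contradiction.


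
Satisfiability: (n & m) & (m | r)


Search for a satisfying assignment over {m, n, r}.
Try m=True, n=True, r=False: the formula evaluates to True.
A satisfying assignment exists.

Satisfiable.


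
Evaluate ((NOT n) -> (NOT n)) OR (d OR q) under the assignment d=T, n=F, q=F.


Substitute d=T, n=F, q=F:
NOT n = T
NOT n = T
(NOT n) -> (NOT n) = T -> T = T
d OR q = T OR F = T
((NOT n) -> (NOT n)) OR (d OR q) = T OR T = T

T


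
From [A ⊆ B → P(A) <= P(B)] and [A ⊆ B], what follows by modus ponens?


Modus ponens: from (P → Q) and P, infer Q.
P = 'A ⊆ B' is asserted, and P → Q holds, so Q follows.

P(A) <= P(B).


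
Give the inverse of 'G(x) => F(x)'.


The inverse of (P → Q) is (¬P → ¬Q). It is equivalent to the converse, not to the original.
Here P = 'G(x)' and Q = 'F(x)'.

If not (G(x)), then not (F(x)).


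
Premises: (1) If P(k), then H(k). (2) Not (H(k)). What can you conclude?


Modus tollens: from (P → Q) and ¬Q, infer ¬P.
Q = 'H(k)' is denied; since P → Q, P must also fail.

Not (P(k)).


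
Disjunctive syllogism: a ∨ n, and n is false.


Disjunctive syllogism: from (P ∨ Q) and ¬P, infer Q.
One disjunct, 'n', is ruled out; the other must hold.

a


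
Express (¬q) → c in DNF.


Step 1: Rewrite (¬q) → c as ¬(¬q) ∨ c.
Step 2: Eliminate any double negations (¬¬X = X).

q ∨ c


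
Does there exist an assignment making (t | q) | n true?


Search for a satisfying assignment over {n, q, t}.
Try n=True, q=False, t=False: the formula evaluates to True.
A satisfying assignment exists.

Satisfiable.


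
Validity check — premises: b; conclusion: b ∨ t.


This matches the form of disjunction introduction: the conclusion follows in every model of the premises.

Valid.


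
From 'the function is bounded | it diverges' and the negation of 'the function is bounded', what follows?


Disjunctive syllogism: from (P ∨ Q) and ¬P, infer Q.
One disjunct, 'the function is bounded', is ruled out; the other must hold.

it diverges


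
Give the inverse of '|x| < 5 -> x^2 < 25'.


The inverse of (P → Q) is (¬P → ¬Q). It is equivalent to the converse, not to the original.
Here P = '|x| < 5' and Q = 'x^2 < 25'.

If not (|x| < 5), then not (x^2 < 25).


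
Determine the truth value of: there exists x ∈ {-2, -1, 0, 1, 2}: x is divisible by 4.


Evaluate the predicate on each element: -2:F, -1:F, 0:T, 1:F, 2:F.
Witness x = 0 satisfies the predicate.

T


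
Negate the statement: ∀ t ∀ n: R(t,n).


Negation flips each quantifier (∀↔∃) and negates the inner predicate.
¬(∀ t ∀ n: φ) = ∃ t ∃ n: ¬φ.

∃ t ∃ n: ¬(R(t,n))


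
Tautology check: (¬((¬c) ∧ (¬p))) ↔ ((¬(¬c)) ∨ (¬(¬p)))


Build the truth table over {c, p}:
c | p | φ
---------
F | F | T
T | F | T
F | T | T
T | T | T
Every row evaluates to true.

Yes, it is a tautology.


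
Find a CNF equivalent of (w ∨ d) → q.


Step 1: Rewrite as ¬(w ∨ d) ∨ q = (¬w ∧ ¬d) ∨ q.
Step 2: Distribute ∨ over ∧.

((¬w) ∨ q) ∧ ((¬d) ∨ q)


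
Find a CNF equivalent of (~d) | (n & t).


Step 1: Distribute ∨ over ∧: (¬d) ∨ (n ∧ t) = ((¬d) ∨ n) ∧ ((¬d) ∨ t).

((~d) | n) & ((~d) | t)


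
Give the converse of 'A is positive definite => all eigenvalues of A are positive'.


The converse of (P → Q) is (Q → P). It is not in general equivalent to the original.
Here P = 'A is positive definite' and Q = 'all eigenvalues of A are positive'.

If all eigenvalues of A are positive, then A is positive definite.


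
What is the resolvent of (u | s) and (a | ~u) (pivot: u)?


The clauses contain complementary literals u and ~u.
Resolution eliminates this pair and disjoins the remaining literals (merging duplicates).

(s | a)


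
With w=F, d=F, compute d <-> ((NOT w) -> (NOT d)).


Substitute w=F, d=F:
NOT w = T
NOT d = T
(NOT w) -> (NOT d) = T -> T = T
d <-> ((NOT w) -> (NOT d)) = F <-> T = F

F


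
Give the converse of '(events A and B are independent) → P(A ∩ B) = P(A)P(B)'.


The converse of (P → Q) is (Q → P). It is not in general equivalent to the original.
Here P = '(events A and B are independent)' and Q = 'P(A ∩ B) = P(A)P(B)'.

If P(A ∩ B) = P(A)P(B), then (events A and B are independent).


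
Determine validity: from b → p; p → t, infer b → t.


This matches the form of hypothetical syllogism: the conclusion follows in every model of the premises.

Valid.


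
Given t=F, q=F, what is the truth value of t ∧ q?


Conjunction is true only when both operands are true.
Substitute: t=F, q=F.
F ∧ F evaluates to F.

F


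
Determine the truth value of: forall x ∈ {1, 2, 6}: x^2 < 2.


Evaluate the predicate on each element: 1:True, 2:False, 6:False.
Counterexample x = 2 fails the predicate.

False


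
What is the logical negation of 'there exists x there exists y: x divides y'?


Negation flips each quantifier (∀↔∃) and negates the inner predicate.
¬(there exists x there exists y: φ) = for all x for all y: ¬φ.

for all x for all y: NOT(x divides y)


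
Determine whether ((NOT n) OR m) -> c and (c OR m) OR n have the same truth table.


Compare truth tables:
c | m | n | φ | ψ
-----------------
F | F | F | F | F
T | F | F | T | T
F | T | F | F | T
T | T | F | T | T
F | F | T | T | T
T | F | T | T | T
F | T | T | F | T
T | T | T | T | T
They differ at row 3 (c=F, m=T, n=F): φ=F but ψ=T.

No, they are not logically equivalent.


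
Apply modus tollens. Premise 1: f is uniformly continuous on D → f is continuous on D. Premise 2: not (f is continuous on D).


Modus tollens: from (P → Q) and ¬Q, infer ¬P.
Q = 'f is continuous on D' is denied; since P → Q, P must also fail.

Not (f is uniformly continuous on D).


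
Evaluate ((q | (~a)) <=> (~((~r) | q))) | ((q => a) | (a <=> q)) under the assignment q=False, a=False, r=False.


Substitute q=False, a=False, r=False:
~a = True
q | (~a) = False | True = True
~r = True
(~r) | q = True | False = True
~((~r) | q) = False
(q | (~a)) <=> (~((~r) | q)) = True <=> False = False
q => a = False => False = True
a <=> q = False <=> False = True
(q => a) | (a <=> q) = True | True = True
((q | (~a)) <=> (~((~r) | q))) | ((q => a) | (a <=> q)) = False | True = True

True


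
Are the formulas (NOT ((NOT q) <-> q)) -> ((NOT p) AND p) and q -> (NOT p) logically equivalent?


Compare truth tables:
p | q | φ | ψ
-------------
F | F | F | T
T | F | F | T
F | T | F | T
T | T | F | F
They differ at row 1 (p=F, q=F): φ=F but ψ=T.

No, they are not logically equivalent.


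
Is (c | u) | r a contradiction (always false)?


Truth table over {c, r, u}:
c | r | u | φ
-------------
False | False | False | False
True | False | False | True
False | True | False | True
True | True | False | True
False | False | True | True
True | False | True | True
False | True | True | True
True | True | True | True
Satisfying assignment at row 2: c=True, r=False, u=False gives True.

No, it is not a contradiction.


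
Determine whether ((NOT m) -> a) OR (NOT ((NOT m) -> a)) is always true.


Build the truth table over {a, m}:
a | m | φ
---------
F | F | T
T | F | T
F | T | T
T | T | T
Every row evaluates to true.

Yes, it is a tautology.


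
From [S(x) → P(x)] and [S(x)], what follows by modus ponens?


Modus ponens: from (P → Q) and P, infer Q.
P = 'S(x)' is asserted, and P → Q holds, so Q follows.

P(x).


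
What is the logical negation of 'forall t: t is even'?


¬(forall x: φ) = exists x: ¬φ, and ¬(exists x: φ) = forall x: ¬φ.
Apply to the universal statement.

exists t: ~(t is even)


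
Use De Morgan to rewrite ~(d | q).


De Morgan: the negation of a disjunction is the conjunction of the negations.
Distribute ~ across |, flipping it to &, and negate each literal.

(~d) & (~q)


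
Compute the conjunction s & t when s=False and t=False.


Conjunction is true only when both operands are true.
Substitute: s=False, t=False.
False & False evaluates to False.

False


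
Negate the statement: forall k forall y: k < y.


Negation flips each quantifier (∀↔∃) and negates the inner predicate.
¬(forall k forall y: φ) = exists k exists y: ¬φ.

exists k exists y: ~(k < y)


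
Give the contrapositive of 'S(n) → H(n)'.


The contrapositive of (P → Q) is (¬Q → ¬P); it is logically equivalent to the original.
Here P = 'S(n)' and Q = 'H(n)'.

If not (H(n)), then not (S(n)).


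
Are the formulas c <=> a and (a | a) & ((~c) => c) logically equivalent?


Compare truth tables:
a | c | φ | ψ
-------------
False | False | True | False
True | False | False | False
False | True | False | False
True | True | True | True
They differ at row 1 (a=False, c=False): φ=True but ψ=False.

No, they are not logically equivalent.


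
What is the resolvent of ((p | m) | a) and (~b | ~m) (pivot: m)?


The clauses contain complementary literals m and ~m.
Resolution eliminates this pair and disjoins the remaining literals (merging duplicates).

((p | a) | ~b)


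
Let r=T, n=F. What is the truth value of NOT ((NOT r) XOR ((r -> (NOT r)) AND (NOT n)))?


Substitute r=T, n=F:
NOT r = F
NOT r = F
r -> (NOT r) = T -> F = F
NOT n = T
(r -> (NOT r)) AND (NOT n) = F AND T = F
(NOT r) XOR ((r -> (NOT r)) AND (NOT n)) = F XOR F = F
NOT ((NOT r) XOR ((r -> (NOT r)) AND (NOT n))) = T

T


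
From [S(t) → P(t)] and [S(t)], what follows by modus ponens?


Modus ponens: from (P → Q) and P, infer Q.
P = 'S(t)' is asserted, and P → Q holds, so Q follows.

P(t).


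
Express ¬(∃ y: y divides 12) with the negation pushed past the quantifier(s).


¬(∀ x: φ) = ∃ x: ¬φ, and ¬(∃ x: φ) = ∀ x: ¬φ.
Apply to the existential statement.

∀ y: ¬(y divides 12)


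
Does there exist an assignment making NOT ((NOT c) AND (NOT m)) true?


Search for a satisfying assignment over {c, m}.
Try c=T, m=F: the formula evaluates to T.
A satisfying assignment exists.

Satisfiable.


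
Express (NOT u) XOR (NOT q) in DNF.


Step 1: (¬u) ⊕ (¬q) is true exactly when they disagree: ((¬u) ∧ ¬(¬q)) ∨ (¬(¬u) ∧ (¬q)).
Step 2: Eliminate any double negations (¬¬X = X).

((NOT u) AND q) OR (u AND (NOT q))


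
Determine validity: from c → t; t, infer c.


This is affirming the consequent (fallacy). There exist truth assignments where the premises are all true but the conclusion is false.

Invalid.


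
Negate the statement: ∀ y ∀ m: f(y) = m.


Negation flips each quantifier (∀↔∃) and negates the inner predicate.
¬(∀ y ∀ m: φ) = ∃ y ∃ m: ¬φ.

∃ y ∃ m: ¬(f(y) = m)


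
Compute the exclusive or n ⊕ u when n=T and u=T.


Exclusive or is true when exactly one operand is true.
Substitute: n=T, u=T.
T ⊕ T evaluates to F.

F


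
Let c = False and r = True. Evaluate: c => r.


Implication is false only when antecedent is true and consequent is false.
Substitute: c=False, r=True.
False => True evaluates to True.

True


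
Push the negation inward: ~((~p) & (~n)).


De Morgan: the negation of a conjunction is the disjunction of the negations.
Distribute ~ across &, flipping it to |, and negate each literal.

p | n


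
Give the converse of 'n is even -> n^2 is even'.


The converse of (P → Q) is (Q → P). It is not in general equivalent to the original.
Here P = 'n is even' and Q = 'n^2 is even'.

If n^2 is even, then n is even.


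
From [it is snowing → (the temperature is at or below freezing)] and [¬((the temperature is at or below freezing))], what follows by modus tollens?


Modus tollens: from (P → Q) and ¬Q, infer ¬P.
Q = '(the temperature is at or below freezing)' is denied; since P → Q, P must also fail.

Not (it is snowing).


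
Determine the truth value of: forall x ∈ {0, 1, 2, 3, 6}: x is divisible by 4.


Evaluate the predicate on each element: 0:True, 1:False, 2:False, 3:False, 6:False.
Counterexample x = 1 fails the predicate.

False


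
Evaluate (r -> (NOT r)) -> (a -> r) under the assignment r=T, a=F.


Substitute r=T, a=F:
NOT r = F
r -> (NOT r) = T -> F = F
a -> r = F -> T = T
(r -> (NOT r)) -> (a -> r) = F -> T = T

T


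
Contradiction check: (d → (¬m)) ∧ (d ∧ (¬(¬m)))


Truth table over {d, m}:
d | m | φ
---------
F | F | F
T | F | F
F | T | F
T | T | F
Every row is false.

Yes, it is a contradiction.


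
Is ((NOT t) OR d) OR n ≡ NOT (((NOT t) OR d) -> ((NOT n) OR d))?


Compare truth tables:
d | n | t | φ | ψ
-----------------
F | F | F | T | F
T | F | F | T | F
F | T | F | T | T
T | T | F | T | F
F | F | T | F | F
T | F | T | T | F
F | T | T | T | F
T | T | T | T | F
They differ at row 1 (d=F, n=F, t=F): φ=T but ψ=F.

No, they are not logically equivalent.


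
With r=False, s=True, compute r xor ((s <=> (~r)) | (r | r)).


Substitute r=False, s=True:
~r = True
s <=> (~r) = True <=> True = True
r | r = False | False = False
(s <=> (~r)) | (r | r) = True | False = True
r xor ((s <=> (~r)) | (r | r)) = False xor True = True

True


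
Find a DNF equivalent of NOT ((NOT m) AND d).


Step 1: Apply De Morgan: ¬((¬m) ∧ d) = ¬(¬m) ∨ ¬d.
Step 2: Eliminate any double negations (¬¬X = X).

m OR (NOT d)


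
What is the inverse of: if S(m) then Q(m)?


The inverse of (P → Q) is (¬P → ¬Q). It is equivalent to the converse, not to the original.
Here P = 'S(m)' and Q = 'Q(m)'.

If not (S(m)), then not (Q(m)).


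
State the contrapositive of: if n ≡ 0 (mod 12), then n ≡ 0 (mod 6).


The contrapositive of (P → Q) is (¬Q → ¬P); it is logically equivalent to the original.
Here P = 'n ≡ 0 (mod 12)' and Q = 'n ≡ 0 (mod 6)'.

If not (n ≡ 0 (mod 6)), then not (n ≡ 0 (mod 12)).


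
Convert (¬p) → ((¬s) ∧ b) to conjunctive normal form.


Step 1: Rewrite (¬p) → ((¬s) ∧ b) as ¬(¬p) ∨ ((¬s) ∧ b).
Step 2: Distribute ∨ over ∧.
Step 3: Eliminate any double negations (¬¬X = X).

(p ∨ (¬s)) ∧ (p ∨ b)


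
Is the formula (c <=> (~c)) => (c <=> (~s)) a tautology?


Build the truth table over {c, s}:
c | s | φ
---------
False | False | True
True | False | True
False | True | True
True | True | True
Every row evaluates to true.

Yes, it is a tautology.


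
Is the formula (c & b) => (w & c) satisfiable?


Search for a satisfying assignment over {b, c, w}.
Try b=False, c=False, w=False: the formula evaluates to True.
A satisfying assignment exists.

Satisfiable.


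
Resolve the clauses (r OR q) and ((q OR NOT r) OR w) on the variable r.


The clauses contain complementary literals r and NOTr.
Resolution eliminates this pair and disjoins the remaining literals (merging duplicates).

(q OR w)


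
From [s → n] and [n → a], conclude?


Hypothetical syllogism: from (P → Q) and (Q → R), infer (P → R).
Chain the two implications through the shared middle term 'n'.

s → a


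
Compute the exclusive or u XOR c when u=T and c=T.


Exclusive or is true when exactly one operand is true.
Substitute: u=T, c=T.
T XOR T evaluates to F.

F


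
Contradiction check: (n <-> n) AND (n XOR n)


Truth table over {n}:
n | φ
-----
F | F
T | F
Every row is false.

Yes, it is a contradiction.


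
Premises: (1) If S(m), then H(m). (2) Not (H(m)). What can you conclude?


Modus tollens: from (P → Q) and ¬Q, infer ¬P.
Q = 'H(m)' is denied; since P → Q, P must also fail.

Not (S(m)).


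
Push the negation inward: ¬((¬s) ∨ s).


De Morgan: the negation of a disjunction is the conjunction of the negations.
Distribute ¬ across ∨, flipping it to ∧, and negate each literal.

s ∧ (¬s)


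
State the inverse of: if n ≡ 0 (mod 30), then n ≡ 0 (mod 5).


The inverse of (P → Q) is (¬P → ¬Q). It is equivalent to the converse, not to the original.
Here P = 'n ≡ 0 (mod 30)' and Q = 'n ≡ 0 (mod 5)'.

If not (n ≡ 0 (mod 30)), then not (n ≡ 0 (mod 5)).


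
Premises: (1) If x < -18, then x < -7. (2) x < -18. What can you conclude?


Modus ponens: from (P → Q) and P, infer Q.
P = 'x < -18' is asserted, and P → Q holds, so Q follows.

x < -7.


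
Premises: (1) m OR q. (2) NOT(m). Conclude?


Disjunctive syllogism: from (P ∨ Q) and ¬P, infer Q.
One disjunct, 'm', is ruled out; the other must hold.

q


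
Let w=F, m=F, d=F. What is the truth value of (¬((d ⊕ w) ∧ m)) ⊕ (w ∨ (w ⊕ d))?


Substitute w=F, m=F, d=F:
d ⊕ w = F ⊕ F = F
(d ⊕ w) ∧ m = F ∧ F = F
¬((d ⊕ w) ∧ m) = T
w ⊕ d = F ⊕ F = F
w ∨ (w ⊕ d) = F ∨ F = F
(¬((d ⊕ w) ∧ m)) ⊕ (w ∨ (w ⊕ d)) = T ⊕ F = T

T


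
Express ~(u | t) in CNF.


Step 1: Apply De Morgan: ¬(u ∨ t) = ¬u ∧ ¬t.

(~u) & (~t)


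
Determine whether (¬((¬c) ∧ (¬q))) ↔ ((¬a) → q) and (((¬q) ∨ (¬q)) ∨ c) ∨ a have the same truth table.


Compare truth tables:
a | c | q | φ | ψ
-----------------
F | F | F | T | T
T | F | F | F | T
F | T | F | F | T
T | T | F | T | T
F | F | T | T | F
T | F | T | T | T
F | T | T | T | T
T | T | T | T | T
They differ at row 2 (a=T, c=F, q=F): φ=F but ψ=T.

No, they are not logically equivalent.


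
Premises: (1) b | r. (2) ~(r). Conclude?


Disjunctive syllogism: from (P ∨ Q) and ¬P, infer Q.
One disjunct, 'r', is ruled out; the other must hold.

b


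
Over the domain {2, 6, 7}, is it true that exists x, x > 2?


Evaluate the predicate on each element: 2:False, 6:True, 7:True.
Witness x = 6 satisfies the predicate.

True


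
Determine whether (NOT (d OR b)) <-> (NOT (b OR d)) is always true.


Build the truth table over {b, d}:
b | d | φ
---------
F | F | T
T | F | T
F | T | T
T | T | T
Every row evaluates to true.

Yes, it is a tautology.


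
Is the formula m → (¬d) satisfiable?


Search for a satisfying assignment over {d, m}.
Try d=F, m=F: the formula evaluates to T.
A satisfying assignment exists.

Satisfiable.


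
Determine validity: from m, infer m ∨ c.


This matches the form of disjunction introduction: the conclusion follows in every model of the premises.

Valid.


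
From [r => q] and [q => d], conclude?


Hypothetical syllogism: from (P → Q) and (Q → R), infer (P → R).
Chain the two implications through the shared middle term 'q'.

r => d


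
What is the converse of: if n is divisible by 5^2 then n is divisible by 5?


The converse of (P → Q) is (Q → P). It is not in general equivalent to the original.
Here P = 'n is divisible by 5^2' and Q = 'n is divisible by 5'.

If n is divisible by 5, then n is divisible by 5^2.


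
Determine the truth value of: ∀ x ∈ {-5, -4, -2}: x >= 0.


Evaluate the predicate on each element: -5:F, -4:F, -2:F.
Counterexample x = -5 fails the predicate.

F


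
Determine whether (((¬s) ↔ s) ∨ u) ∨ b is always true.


Build the truth table over {b, s, u}:
b | s | u | φ
-------------
F | F | F | F
T | F | F | T
F | T | F | F
T | T | F | T
F | F | T | T
T | F | T | T
F | T | T | T
T | T | T | T
Counterexample at row 1: with b=F, s=F, u=F, the formula is F.

No, it is not a tautology.


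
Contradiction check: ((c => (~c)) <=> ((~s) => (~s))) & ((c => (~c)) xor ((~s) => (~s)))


Truth table over {c, s}:
c | s | φ
---------
False | False | False
True | False | False
False | True | False
True | True | False
Every row is false.

Yes, it is a contradiction.


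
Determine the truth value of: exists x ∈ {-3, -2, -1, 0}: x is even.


Evaluate the predicate on each element: -3:False, -2:True, -1:False, 0:True.
Witness x = -2 satisfies the predicate.

True


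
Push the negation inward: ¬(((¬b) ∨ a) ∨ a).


De Morgan: the negation of a disjunction is the conjunction of the negations.
Distribute ¬ across ∨, flipping it to ∧, and negate each literal.

(b ∧ (¬a)) ∧ (¬a)


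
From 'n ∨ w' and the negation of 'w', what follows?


Disjunctive syllogism: from (P ∨ Q) and ¬P, infer Q.
One disjunct, 'w', is ruled out; the other must hold.

n


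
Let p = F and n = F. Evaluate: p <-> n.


Biconditional is true when both operands have the same truth value.
Substitute: p=F, n=F.
F <-> F evaluates to T.

T


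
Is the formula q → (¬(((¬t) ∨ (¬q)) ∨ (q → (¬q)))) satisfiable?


Search for a satisfying assignment over {q, t}.
Try q=F, t=F: the formula evaluates to T.
A satisfying assignment exists.

Satisfiable.


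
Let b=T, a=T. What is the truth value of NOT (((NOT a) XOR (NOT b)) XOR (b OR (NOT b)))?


Substitute b=T, a=T:
NOT a = F
NOT b = F
(NOT a) XOR (NOT b) = F XOR F = F
NOT b = F
b OR (NOT b) = T OR F = T
((NOT a) XOR (NOT b)) XOR (b OR (NOT b)) = F XOR T = T
NOT (((NOT a) XOR (NOT b)) XOR (b OR (NOT b))) = F

F


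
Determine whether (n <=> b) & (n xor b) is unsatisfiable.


Truth table over {b, n}:
b | n | φ
---------
False | False | False
True | False | False
False | True | False
True | True | False
Every row is false.

Yes, it is a contradiction.


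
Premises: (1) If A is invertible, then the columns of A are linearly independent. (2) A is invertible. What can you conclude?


Modus ponens: from (P → Q) and P, infer Q.
P = 'A is invertible' is asserted, and P → Q holds, so Q follows.

the columns of A are linearly independent.


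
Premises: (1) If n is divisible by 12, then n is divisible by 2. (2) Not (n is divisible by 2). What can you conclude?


Modus tollens: from (P → Q) and ¬Q, infer ¬P.
Q = 'n is divisible by 2' is denied; since P → Q, P must also fail.

Not (n is divisible by 12).


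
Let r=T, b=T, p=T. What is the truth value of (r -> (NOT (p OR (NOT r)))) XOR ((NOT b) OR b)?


Substitute r=T, b=T, p=T:
NOT r = F
p OR (NOT r) = T OR F = T
NOT (p OR (NOT r)) = F
r -> (NOT (p OR (NOT r))) = T -> F = F
NOT b = F
(NOT b) OR b = F OR T = T
(r -> (NOT (p OR (NOT r)))) XOR ((NOT b) OR b) = F XOR T = T

T


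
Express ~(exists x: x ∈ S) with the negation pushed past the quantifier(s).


¬(forall x: φ) = exists x: ¬φ, and ¬(exists x: φ) = forall x: ¬φ.
Apply to the existential statement.

forall x: ~(x ∈ S)


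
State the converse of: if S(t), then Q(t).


The converse of (P → Q) is (Q → P). It is not in general equivalent to the original.
Here P = 'S(t)' and Q = 'Q(t)'.

If Q(t), then S(t).


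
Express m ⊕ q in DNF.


Step 1: m ⊕ q is true exactly when they disagree: (m ∧ ¬q) ∨ (¬m ∧ q).

(m ∧ (¬q)) ∨ ((¬m) ∧ q)


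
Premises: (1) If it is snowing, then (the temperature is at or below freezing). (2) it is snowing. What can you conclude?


Modus ponens: from (P → Q) and P, infer Q.
P = 'it is snowing' is asserted, and P → Q holds, so Q follows.

(the temperature is at or below freezing).


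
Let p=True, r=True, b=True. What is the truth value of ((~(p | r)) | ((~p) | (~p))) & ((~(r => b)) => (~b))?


Substitute p=True, r=True, b=True:
… (earlier sub-steps elided)
~(p | r) = False
~p = False
~p = False
(~p) | (~p) = False | False = False
(~(p | r)) | ((~p) | (~p)) = False | False = False
r => b = True => True = True
~(r => b) = False
~b = False
(~(r => b)) => (~b) = False => False = True
((~(p | r)) | ((~p) | (~p))) & ((~(r => b)) => (~b)) = False & True = False

False
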